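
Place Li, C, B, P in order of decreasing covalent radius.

Li > P > B > C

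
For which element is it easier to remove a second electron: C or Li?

IE_2 is the cost of taking one more electron from the +1 cation: C⁺ still has 3 valence electrons; Li⁺ is the bare [He] core.
Core electrons are held far more tightly than valence electrons, so Li tops the IE_2 order.
Tabulated IE_2 (kJ/mol): C 2353, Li 7298.
Putting it together, IE_2: C < Li.

C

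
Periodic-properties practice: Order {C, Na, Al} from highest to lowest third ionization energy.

Na > C > Al

The third ionization energy removes an electron from the +2 ion. For each element: C²⁺ still has 2 valence electrons; Na²⁺ is already 1 electron into the core; Al²⁺ still has 1 valence electron.
Core electrons are held far more tightly than valence electrons, so Na tops the IE_3 order.
Valence configurations: C²⁺ [He]2s², Al²⁺ [Ne]3s¹.
Tabulated IE_3 (kJ/mol): C 4620, Na 6910, Al 2745.
Putting it together, IE_3: Al < C < Na.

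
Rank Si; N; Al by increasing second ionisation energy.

Si < Al < N

After 1 electron has been removed, what remains? Si⁺ still has 3 valence electrons; N⁺ still has 4 valence electrons; Al⁺ still has 2 valence electrons.
All are still removing valence electrons, so compare the +1 ions as you would atoms: IE_2 generally rises across a period (higher Z_eff) and falls down a group (larger shell), subject to the usual subshell exceptions.
Valence configurations: Si⁺ [Ne]3s²3p¹, N⁺ [He]2s²2p², Al⁺ [Ne]3s².
Si⁺ loses a lone 3p electron whereas Al⁺ must break into a filled 3s² pair, so IE_2(Al) > IE_2(Si) even though Si has the higher nuclear charge.
The numbers (kJ/mol): Si 1577, N 2856, Al 1817.
Putting it together, IE_2: Si < Al < N.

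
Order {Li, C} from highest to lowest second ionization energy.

Li > C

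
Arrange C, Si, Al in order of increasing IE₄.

The fourth ionization energy removes an electron from the +3 ion. For each element: C³⁺ still has 1 valence electron; Si³⁺ still has 1 valence electron; Al³⁺ is the bare [Ne] core.
Breaking into a closed-shell core is much more expensive than removing a leftover valence electron — Al has the largest IE_4 here.
Valence configurations: C³⁺ [He]2s¹, Si³⁺ [Ne]3s¹.
Approximate IE_4 values (kJ/mol): C 6223, Si 4356, Al 11577.
Overall IE_4 order: Si < C < Al.

Si < C < Al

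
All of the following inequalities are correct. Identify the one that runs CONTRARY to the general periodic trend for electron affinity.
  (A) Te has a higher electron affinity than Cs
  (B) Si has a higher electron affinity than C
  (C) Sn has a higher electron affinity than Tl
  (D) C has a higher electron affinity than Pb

(B)

The general trend: electron affinity increases across a period and decreases down a group.
(A) Te (period 5, group 16) vs Cs (period 6, group 1): the stated order agrees with the simple trend.
(B) Si (period 3, group 14) vs C (period 2, group 14): the stated order contradicts the simple trend.
(C) Sn (period 5, group 14) vs Tl (period 6, group 13): the stated order agrees with the simple trend.
(D) C (period 2, group 14) vs Pb (period 6, group 14): the stated order agrees with the simple trend.
The exception is (B): Si's larger, more diffuse 3p orbitals accept an added electron slightly more readily than C's compact 2p.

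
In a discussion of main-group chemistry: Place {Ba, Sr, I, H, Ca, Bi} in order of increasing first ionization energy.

Ba < Sr < Ca < Bi < I < H

H is in period 1, group 1; Ca is in period 4, group 2; Sr is in period 5, group 2; I is in period 5, group 17; Ba is in period 6, group 2; Bi is in period 6, group 15.
IE₁ increases left→right with effective nuclear charge and decreases top→bottom as the valence shell moves farther out.
Neither a single period nor a single group — weigh both effects.
Sr > Ba: Sr sits above Ba in group 2, so the down-group effect alone puts Sr higher.
Ca > Sr: they share group 2; the group trend gives Ca the larger value.
Bi > Ca: period and group pull opposite ways; the across-period shift dominates (703 vs 590 kJ/mol).
I > Bi: both effects reinforce here, so I is clearly the higher of the two.
H > I: the two effects oppose for this pair; the down-group effect wins (1312 vs 1008 kJ/mol).
For reference (kJ/mol): H 1312, Ca 590, Sr 550, I 1008, Ba 503, Bi 703.
So from lowest to highest: Ba < Sr < Ca < Bi < I < H.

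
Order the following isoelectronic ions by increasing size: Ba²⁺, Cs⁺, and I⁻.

Ba²⁺ < Cs⁺ < I⁻

All of these have 54 electrons, so size is governed by nuclear charge alone: the more protons, the stronger the pull on the same electron cloud, and the smaller the ion.
Nuclear charges: Ba²⁺ (Z=56), Cs⁺ (Z=55), I⁻ (Z=53).
Smallest to largest: Ba²⁺ < Cs⁺ < I⁻.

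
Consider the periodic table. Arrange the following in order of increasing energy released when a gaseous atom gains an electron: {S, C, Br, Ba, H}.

Ba < H < C < S < Br

H is in period 1, group 1; C is in period 2, group 14; S is in period 3, group 16; Br is in period 4, group 17; Ba is in period 6, group 2.
Atoms with high Z_eff and room in the valence shell (especially the halogens) have the most exothermic electron affinities.
These span different periods and groups, so the two trends combine.
H > Ba: period and group pull opposite ways; the down-group shift dominates (73 vs 14 kJ/mol).
C > H: period and group pull opposite ways; the across-period shift dominates (122 vs 73 kJ/mol).
S > C: period and group pull opposite ways; the across-period shift dominates (200 vs 122 kJ/mol).
Br > S: the two effects oppose for this pair; the across-period effect wins (325 vs 200 kJ/mol).
Approximate values (kJ/mol): H 73, C 122, S 200, Br 325, Ba 14.
So from lowest to highest: Ba < H < C < S < Br.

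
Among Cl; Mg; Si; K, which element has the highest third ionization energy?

IE_3 is the cost of taking one more electron from the +2 cation: Cl²⁺ still has 5 valence electrons; Mg²⁺ is the bare [Ne] core; Si²⁺ still has 2 valence electrons; K²⁺ is already 1 electron into the core.
Core electrons are held far more tightly than valence electrons, so K and Mg top the IE_3 order.
Valence configurations: Cl²⁺ [Ne]3s²3p³, Si²⁺ [Ne]3s².
Approximate IE_3 values (kJ/mol): Cl 3822, Mg 7733, Si 3232, K 4420.
Hence IE_3: Si < Cl < K < Mg.

Mg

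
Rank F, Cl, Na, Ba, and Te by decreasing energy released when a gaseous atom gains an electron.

Cl, F, Te, Na, Ba

F is in period 2, group 17; Na is in period 3, group 1; Cl is in period 3, group 17; Te is in period 5, group 16; Ba is in period 6, group 2.
Atoms with high Z_eff and room in the valence shell (especially the halogens) have the most exothermic electron affinities.
Here both period and group differ, so the two effects have to be weighed against each other.
Na > Ba: the two effects oppose for this pair; the down-group effect wins (53 vs 14 kJ/mol).
Te > Na: period and group pull opposite ways; the across-period shift dominates (190 vs 53 kJ/mol).
F > Te: relative to Te, both the across-period and down-group shifts push F's electron affinity up.
Cl > F: this pair runs against the simple trend — see the exception note.
Note the exception: Cl has a higher electron affinity than F, contrary to the simple trend — F's small 2p subshell makes the incoming electron feel strong e⁻–e⁻ repulsion, so Cl actually releases more energy on gaining an electron.
Approximate values (kJ/mol): F 328, Na 53, Cl 349, Te 190, Ba 14.
So from highest to lowest: Cl > F > Te > Na > Ba.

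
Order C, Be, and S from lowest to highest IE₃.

S, C, Be

After 2 electrons have been removed, what remains? C²⁺ still has 2 valence electrons; Be²⁺ is the bare [He] core; S²⁺ still has 4 valence electrons.
Pulling an electron out of a noble-gas core costs far more than removing a remaining valence electron, so Be sits at the high end of IE_3.
Valence configurations: C²⁺ [He]2s², S²⁺ [Ne]3s²3p².
Tabulated IE_3 (kJ/mol): C 4620, Be 14849, S 3357.
Overall IE_3 order: S < C < Be.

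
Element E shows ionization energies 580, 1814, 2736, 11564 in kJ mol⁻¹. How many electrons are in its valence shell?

3

Look for the largest jump between consecutive ionization energies: IE4/IE3 ≈ 4.2, far larger than any earlier ratio.
That jump marks the point where a core electron is being removed. So the atom has 3 valence electrons.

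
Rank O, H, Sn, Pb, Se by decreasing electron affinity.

Se, O, Sn, H, Pb

EA tends to increase across a period and decrease down a group, though the pattern is less regular than for IE or radius.
Here both period and group differ, so the two effects have to be weighed against each other.
H > Pb: period and group pull opposite ways; the down-group shift dominates (73 vs 35 kJ/mol).
Sn > H: the two effects oppose for this pair; the across-period effect wins (107 vs 73 kJ/mol).
O > Sn: relative to Sn, both the across-period and down-group shifts push O's electron affinity up.
Se > O: this pair runs against the simple trend — see the exception note.
Note the exception: Se has a higher electron affinity than O, contrary to the simple trend — O's compact 2p subshell gives strong electron–electron repulsion on the added electron.
For reference (kJ/mol): H 73, O 141, Se 195, Sn 107, Pb 35.
So from highest to lowest: Se > O > Sn > H > Pb.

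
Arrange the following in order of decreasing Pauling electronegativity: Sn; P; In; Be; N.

Be is in period 2, group 2; N is in period 2, group 15; P is in period 3, group 15; In is in period 5, group 13; Sn is in period 5, group 14.
Smaller atoms with higher effective nuclear charge are more electronegative.
Here both period and group differ, so the two effects have to be weighed against each other.
In > Be: period and group pull opposite ways; the across-period shift dominates (1.78 vs 1.57).
Sn > In: both are in period 5; the period trend gives Sn the larger value.
P > Sn: relative to Sn, both the across-period and down-group shifts push P's electronegativity up.
N > P: they share group 15; the group trend gives N the larger value.
Approximate values (Pauling): Be 1.57, N 3.04, P 2.19, In 1.78, Sn 1.96.
So from highest to lowest: N > P > Sn > In > Be.

N > P > Sn > In > Be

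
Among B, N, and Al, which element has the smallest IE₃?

Al

The third ionization energy removes an electron from the +2 ion. For each element: B²⁺ still has 1 valence electron; N²⁺ still has 3 valence electrons; Al²⁺ still has 1 valence electron.
All are still removing valence electrons, so compare the +2 ions as you would atoms: IE_3 generally rises across a period (higher Z_eff) and falls down a group (larger shell), subject to the usual subshell exceptions.
Valence configurations: B²⁺ [He]2s¹, N²⁺ [He]2s²2p¹, Al²⁺ [Ne]3s¹.
The numbers (kJ/mol): B 3660, N 4578, Al 2745.
Overall IE_3 order: Al < B < N.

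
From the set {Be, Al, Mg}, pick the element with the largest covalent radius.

Moving right in a period, electrons are added to the same shell under a stronger nuclear pull, so atoms get smaller; moving down, a new shell is opened and atoms get larger.
These span different periods and groups, so the two trends combine.
Al > Be: the two effects oppose for this pair; the down-group effect wins (126 vs 102 pm).
Mg > Al: both are in period 3; the period trend gives Mg the larger value.
For reference (pm): Be 102, Mg 139, Al 126.
The largest covalent radius among these belongs to Mg.

Mg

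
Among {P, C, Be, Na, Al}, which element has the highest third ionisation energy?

Be

Consider each +2 ion: P²⁺ still has 3 valence electrons; C²⁺ still has 2 valence electrons; Be²⁺ is the bare [He] core; Na²⁺ is already 1 electron into the core; Al²⁺ still has 1 valence electron.
Pulling an electron out of a noble-gas core costs far more than removing a remaining valence electron, so Na and Be sit at the high end of IE_3.
Valence configurations: P²⁺ [Ne]3s²3p¹, C²⁺ [He]2s², Al²⁺ [Ne]3s¹.
Approximate IE_3 values (kJ/mol): P 2914, C 4620, Be 14849, Na 6910, Al 2745.
So the third ionization energies run Al < P < C < Na < Be.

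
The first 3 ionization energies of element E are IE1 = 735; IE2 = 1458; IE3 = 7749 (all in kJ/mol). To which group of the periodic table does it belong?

Group 2

Look for the largest jump between consecutive ionization energies: IE3/IE2 ≈ 5.3, far larger than any earlier ratio.
That jump marks the point where a core electron is being removed. So the atom has 2 valence electrons.
A main-group element with 2 valence electrons is in group 2.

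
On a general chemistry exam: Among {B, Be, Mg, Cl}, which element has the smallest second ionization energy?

Mg

After 1 electron has been removed, what remains? B⁺ still has 2 valence electrons; Be⁺ still has 1 valence electron; Mg⁺ still has 1 valence electron; Cl⁺ still has 6 valence electrons.
All are still removing valence electrons, so compare the +1 ions as you would atoms: IE_2 generally rises across a period (higher Z_eff) and falls down a group (larger shell), subject to the usual subshell exceptions.
Valence configurations: B⁺ [He]2s², Be⁺ [He]2s¹, Mg⁺ [Ne]3s¹, Cl⁺ [Ne]3s²3p⁴.
Tabulated IE_2 (kJ/mol): B 2427, Be 1757, Mg 1451, Cl 2298.
Putting it together, IE_2: Mg < Be < Cl < B.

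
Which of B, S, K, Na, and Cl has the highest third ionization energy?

Na

The third ionization energy removes an electron from the +2 ion. For each element: B²⁺ still has 1 valence electron; S²⁺ still has 4 valence electrons; K²⁺ is already 1 electron into the core; Na²⁺ is already 1 electron into the core; Cl²⁺ still has 5 valence electrons.
Breaking into a closed-shell core is much more expensive than removing a leftover valence electron — K and Na have the largest IE_3 here.
Valence configurations: B²⁺ [He]2s¹, S²⁺ [Ne]3s²3p², Cl²⁺ [Ne]3s²3p³.
The numbers (kJ/mol): B 3660, S 3357, K 4420, Na 6910, Cl 3822.
Hence IE_3: S < B < Cl < K < Na.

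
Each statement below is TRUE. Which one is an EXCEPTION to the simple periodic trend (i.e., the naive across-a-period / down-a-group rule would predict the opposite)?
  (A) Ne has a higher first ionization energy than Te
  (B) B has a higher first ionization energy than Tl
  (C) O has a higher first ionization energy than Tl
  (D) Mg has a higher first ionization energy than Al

The general trend: first ionization energy increases across a period and decreases down a group.
(A) Ne (period 2, group 18) vs Te (period 5, group 16): the stated order agrees with the simple trend.
(B) B (period 2, group 13) vs Tl (period 6, group 13): the stated order agrees with the simple trend.
(C) O (period 2, group 16) vs Tl (period 6, group 13): the stated order agrees with the simple trend.
(D) Mg (period 3, group 2) vs Al (period 3, group 13): the stated order contradicts the simple trend.
The exception is (D): Al's single 3p electron is easier to remove than one from Mg's filled 3s².

(D)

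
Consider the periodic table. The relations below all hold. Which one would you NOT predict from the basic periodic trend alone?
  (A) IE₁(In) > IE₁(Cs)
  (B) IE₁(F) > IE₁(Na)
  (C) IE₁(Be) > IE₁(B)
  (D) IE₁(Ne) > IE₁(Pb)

(C)

The general trend: first ionization energy increases across a period and decreases down a group.
(A) In (period 5, group 13) vs Cs (period 6, group 1): the stated order agrees with the simple trend.
(B) F (period 2, group 17) vs Na (period 3, group 1): the stated order agrees with the simple trend.
(C) Be (period 2, group 2) vs B (period 2, group 13): the stated order contradicts the simple trend.
(D) Ne (period 2, group 18) vs Pb (period 6, group 14): the stated order agrees with the simple trend.
The exception is (C): removing B's lone 2p electron is easier than breaking Be's filled 2s².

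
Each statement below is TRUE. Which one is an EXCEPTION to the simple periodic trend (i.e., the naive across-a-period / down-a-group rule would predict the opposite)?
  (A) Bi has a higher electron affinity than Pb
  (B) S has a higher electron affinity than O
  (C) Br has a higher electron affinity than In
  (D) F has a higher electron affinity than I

(B)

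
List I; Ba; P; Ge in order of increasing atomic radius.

P is in period 3, group 15; Ge is in period 4, group 14; I is in period 5, group 17; Ba is in period 6, group 2.
Moving right in a period, electrons are added to the same shell under a stronger nuclear pull, so atoms get smaller; moving down, a new shell is opened and atoms get larger.
Neither a single period nor a single group — weigh both effects.
Ge > P: both effects reinforce here, so Ge is clearly the larger of the two.
I > Ge: the two effects oppose for this pair; the down-group effect wins (133 vs 121 pm).
Ba > I: both effects reinforce here, so Ba is clearly the larger of the two.
Tabulated atomic radius (pm): P 111, Ge 121, I 133, Ba 196.
So from smallest to largest: P < Ge < I < Ba.

P, Ge, I, Ba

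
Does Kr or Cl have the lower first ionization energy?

Cl is in period 3, group 17; Kr is in period 4, group 18.
Removing the outermost electron gets harder across a period and easier down a group.
These sit on a diagonal, where the across-period and down-group effects partly cancel.
Kr > Cl: period and group pull opposite ways; the across-period shift dominates (1351 vs 1251 kJ/mol).
For reference (kJ/mol): Cl 1251, Kr 1351.
So Cl has the lower first ionization energy (Cl < Kr).

Cl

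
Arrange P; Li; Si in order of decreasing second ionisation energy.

Li, P, Si

The second ionization energy removes an electron from the +1 ion. For each element: P⁺ still has 4 valence electrons; Li⁺ is the bare [He] core; Si⁺ still has 3 valence electrons.
Pulling an electron out of a noble-gas core costs far more than removing a remaining valence electron, so Li sits at the high end of IE_2.
Valence configurations: P⁺ [Ne]3s²3p², Si⁺ [Ne]3s²3p¹.
The numbers (kJ/mol): P 1907, Li 7298, Si 1577.
Overall IE_2 order: Si < P < Li.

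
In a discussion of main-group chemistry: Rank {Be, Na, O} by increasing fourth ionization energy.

The fourth ionization energy removes an electron from the +3 ion. For each element: Be³⁺ is already 1 electron into the core; Na³⁺ is already 2 electrons into the core; O³⁺ still has 3 valence electrons.
Pulling an electron out of a noble-gas core costs far more than removing a remaining valence electron, so Na and Be sit at the high end of IE_4.
Tabulated IE_4 (kJ/mol): Be 21007, Na 9543, O 7469.
So the fourth ionization energies run O < Na < Be.

O < Na < Be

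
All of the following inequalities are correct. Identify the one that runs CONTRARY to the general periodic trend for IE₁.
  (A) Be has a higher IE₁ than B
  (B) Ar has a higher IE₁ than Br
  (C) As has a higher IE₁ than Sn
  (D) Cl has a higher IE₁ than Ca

The general trend: IE₁ increases across a period and decreases down a group.
(A) Be (period 2, group 2) vs B (period 2, group 13): the stated order contradicts the simple trend.
(B) Ar (period 3, group 18) vs Br (period 4, group 17): the stated order agrees with the simple trend.
(C) As (period 4, group 15) vs Sn (period 5, group 14): the stated order agrees with the simple trend.
(D) Cl (period 3, group 17) vs Ca (period 4, group 2): the stated order agrees with the simple trend.
The exception is (A): removing B's lone 2p electron is easier than breaking Be's filled 2s².

(A)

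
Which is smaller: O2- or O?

O

Forming O2- adds 2 electrons to O. More electron–electron repulsion in the same shell, with unchanged nuclear charge, lets the cloud expand.
An anion is larger than its parent atom: O2- > O.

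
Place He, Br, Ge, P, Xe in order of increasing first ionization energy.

Across a period the outer electron is held more tightly (higher IE₁); down a group it sits in a higher shell, more shielded, and comes off more easily.
Neither a single period nor a single group — weigh both effects.
P > Ge: relative to Ge, both the across-period and down-group shifts push P's first ionization energy up.
Br > P: the two effects oppose for this pair; the across-period effect wins (1140 vs 1012 kJ/mol).
Xe > Br: period and group pull opposite ways; the across-period shift dominates (1170 vs 1140 kJ/mol).
He > Xe: they share group 18; the group trend gives He the larger value.
Approximate values (kJ/mol): He 2372, P 1012, Ge 762, Br 1140, Xe 1170.
So from lowest to highest: Ge < P < Br < Xe < He.

Ge, P, Br, Xe, He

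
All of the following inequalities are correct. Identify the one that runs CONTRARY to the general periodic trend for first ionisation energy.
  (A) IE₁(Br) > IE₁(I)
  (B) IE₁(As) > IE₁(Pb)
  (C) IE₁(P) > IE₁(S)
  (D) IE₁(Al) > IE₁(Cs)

The general trend: first ionisation energy increases across a period and decreases down a group.
(A) Br (period 4, group 17) vs I (period 5, group 17): the stated order agrees with the simple trend.
(B) As (period 4, group 15) vs Pb (period 6, group 14): the stated order agrees with the simple trend.
(C) P (period 3, group 15) vs S (period 3, group 16): the stated order contradicts the simple trend.
(D) Al (period 3, group 13) vs Cs (period 6, group 1): the stated order agrees with the simple trend.
The exception is (C): S (3p⁴) ionizes more easily than half-filled P (3p³) because the paired 3p electron in S is pushed out by e⁻–e⁻ repulsion.

(C)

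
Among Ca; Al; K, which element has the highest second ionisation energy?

After 1 electron has been removed, what remains? Ca⁺ still has 1 valence electron; Al⁺ still has 2 valence electrons; K⁺ is the bare [Ar] core.
Breaking into a closed-shell core is much more expensive than removing a leftover valence electron — K has the largest IE_2 here.
Valence configurations: Ca⁺ [Ar]4s¹, Al⁺ [Ne]3s².
The numbers (kJ/mol): Ca 1145, Al 1817, K 3052.
Putting it together, IE_2: Ca < Al < K.

K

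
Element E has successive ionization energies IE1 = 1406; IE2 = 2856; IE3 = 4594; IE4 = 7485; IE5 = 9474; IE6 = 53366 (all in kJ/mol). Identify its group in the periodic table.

Look for the largest jump between consecutive ionization energies: IE6/IE5 ≈ 5.6, far larger than any earlier ratio.
That jump marks the point where a core electron is being removed. So the atom has 5 valence electrons.
A main-group element with 5 valence electrons is in group 15.

Group 15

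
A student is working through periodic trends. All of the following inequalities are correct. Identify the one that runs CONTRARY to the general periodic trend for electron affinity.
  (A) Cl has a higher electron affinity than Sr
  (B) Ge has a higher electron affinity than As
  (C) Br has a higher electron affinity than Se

The general trend: electron affinity increases across a period and decreases down a group.
(A) Cl (period 3, group 17) vs Sr (period 5, group 2): the stated order agrees with the simple trend.
(B) Ge (period 4, group 14) vs As (period 4, group 15): the stated order contradicts the simple trend.
(C) Br (period 4, group 17) vs Se (period 4, group 16): the stated order agrees with the simple trend.
The exception is (B): adding an electron to As's half-filled 4p³ is unfavourable, so Ge (4p²) has the more exothermic EA.

(B)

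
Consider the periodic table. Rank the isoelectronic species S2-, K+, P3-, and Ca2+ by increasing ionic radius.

All of these have 18 electrons, so size is governed by nuclear charge alone: the more protons, the stronger the pull on the same electron cloud, and the smaller the ion.
Nuclear charges: Ca2+ (Z=20), K+ (Z=19), S2- (Z=16), P3- (Z=15).
Smallest to largest: Ca2+ < K+ < S2- < P3-.

Ca2+, K+, S2-, P3-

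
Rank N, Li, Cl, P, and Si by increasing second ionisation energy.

The second ionization energy removes an electron from the +1 ion. For each element: N⁺ still has 4 valence electrons; Li⁺ is the bare [He] core; Cl⁺ still has 6 valence electrons; P⁺ still has 4 valence electrons; Si⁺ still has 3 valence electrons.
Pulling an electron out of a noble-gas core costs far more than removing a remaining valence electron, so Li sits at the high end of IE_2.
Valence configurations: N⁺ [He]2s²2p², Cl⁺ [Ne]3s²3p⁴, P⁺ [Ne]3s²3p², Si⁺ [Ne]3s²3p¹.
The numbers (kJ/mol): N 2856, Li 7298, Cl 2298, P 1907, Si 1577.
So the second ionization energies run Si < P < Cl < N < Li.

Si, P, Cl, N, Li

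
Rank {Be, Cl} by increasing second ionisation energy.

The second ionization energy removes an electron from the +1 ion. For each element: Be⁺ still has 1 valence electron; Cl⁺ still has 6 valence electrons.
All are still removing valence electrons, so compare the +1 ions as you would atoms: IE_2 generally rises across a period (higher Z_eff) and falls down a group (larger shell), subject to the usual subshell exceptions.
Valence configurations: Be⁺ [He]2s¹, Cl⁺ [Ne]3s²3p⁴.
Tabulated IE_2 (kJ/mol): Be 1757, Cl 2298.
So the second ionization energies run Be < Cl.

Be < Cl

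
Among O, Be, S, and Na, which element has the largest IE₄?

Be

The fourth ionization energy removes an electron from the +3 ion. For each element: O³⁺ still has 3 valence electrons; Be³⁺ is already 1 electron into the core; S³⁺ still has 3 valence electrons; Na³⁺ is already 2 electrons into the core.
Breaking into a closed-shell core is much more expensive than removing a leftover valence electron — Na and Be have the largest IE_4 here.
Valence configurations: O³⁺ [He]2s²2p¹, S³⁺ [Ne]3s²3p¹.
Approximate IE_4 values (kJ/mol): O 7469, Be 21007, S 4556, Na 9543.
Overall IE_4 order: S < O < Na < Be.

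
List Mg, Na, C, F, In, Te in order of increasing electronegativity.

Na < Mg < In < Te < C < F

C is in period 2, group 14; F is in period 2, group 17; Na is in period 3, group 1; Mg is in period 3, group 2; In is in period 5, group 13; Te is in period 5, group 16.
Smaller atoms with higher effective nuclear charge are more electronegative.
Neither a single period nor a single group — weigh both effects.
Mg > Na: Mg lies to the right of Na in period 3, so the across-period effect alone puts Mg higher.
In > Mg: the two effects oppose for this pair; the across-period effect wins (1.78 vs 1.31).
Te > In: Te lies to the right of In in period 5, so the across-period effect alone puts Te higher.
C > Te: the two effects oppose for this pair; the down-group effect wins (2.55 vs 2.10).
F > C: F lies to the right of C in period 2, so the across-period effect alone puts F higher.
Tabulated electronegativity (Pauling): C 2.55, F 3.98, Na 0.93, Mg 1.31, In 1.78, Te 2.10.
So from lowest to highest: Na < Mg < In < Te < C < F.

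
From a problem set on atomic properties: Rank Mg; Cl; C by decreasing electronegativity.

C is in period 2, group 14; Mg is in period 3, group 2; Cl is in period 3, group 17.
Smaller atoms with higher effective nuclear charge are more electronegative.
These span different periods and groups, so the two trends combine.
C > Mg: relative to Mg, both the across-period and down-group shifts push C's electronegativity up.
Cl > C: period and group pull opposite ways; the across-period shift dominates (3.16 vs 2.55).
Approximate values (Pauling): C 2.55, Mg 1.31, Cl 3.16.
So from highest to lowest: Cl > C > Mg.

Cl > C > Mg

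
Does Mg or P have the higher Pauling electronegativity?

P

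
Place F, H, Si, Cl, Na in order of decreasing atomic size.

Na > Si > Cl > F > H

Moving right in a period, electrons are added to the same shell under a stronger nuclear pull, so atoms get smaller; moving down, a new shell is opened and atoms get larger.
These span different periods and groups, so the two trends combine.
F > H: the two effects oppose for this pair; the down-group effect wins (64 vs 32 pm).
Cl > F: Cl sits below F in group 17, so the down-group effect alone puts Cl larger.
Si > Cl: both are in period 3; the period trend gives Si the larger value.
Na > Si: Na lies to the left of Si in period 3, so the across-period effect alone puts Na larger.
Approximate values (pm): H 32, F 64, Na 155, Si 116, Cl 99.
So from largest to smallest: Na > Si > Cl > F > H.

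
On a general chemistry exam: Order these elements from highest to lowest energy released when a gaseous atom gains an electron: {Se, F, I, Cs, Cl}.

Atoms with high Z_eff and room in the valence shell (especially the halogens) have the most exothermic electron affinities.
Neither a single period nor a single group — weigh both effects.
Se > Cs: relative to Cs, both the across-period and down-group shifts push Se's electron affinity up.
I > Se: period and group pull opposite ways; the across-period shift dominates (295 vs 195 kJ/mol).
F > I: they share group 17; the group trend gives F the larger value.
Cl > F: this pair runs against the simple trend — see the exception note.
Note the exception: Cl has a higher electron affinity than F, contrary to the simple trend — F's small 2p subshell makes the incoming electron feel strong e⁻–e⁻ repulsion, so Cl actually releases more energy on gaining an electron.
Approximate values (kJ/mol): F 328, Cl 349, Se 195, I 295, Cs 46.
So from highest to lowest: Cl > F > I > Se > Cs.

Cl > F > I > Se > Cs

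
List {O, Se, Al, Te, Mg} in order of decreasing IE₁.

O > Se > Te > Mg > Al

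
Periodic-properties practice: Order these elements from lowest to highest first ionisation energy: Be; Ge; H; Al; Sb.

Al < Ge < Sb < Be < H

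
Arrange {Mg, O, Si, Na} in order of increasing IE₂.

Mg, Si, O, Na

The second ionization energy removes an electron from the +1 ion. For each element: Mg⁺ still has 1 valence electron; O⁺ still has 5 valence electrons; Si⁺ still has 3 valence electrons; Na⁺ is the bare [Ne] core.
Breaking into a closed-shell core is much more expensive than removing a leftover valence electron — Na has the largest IE_2 here.
Valence configurations: Mg⁺ [Ne]3s¹, O⁺ [He]2s²2p³, Si⁺ [Ne]3s²3p¹.
Tabulated IE_2 (kJ/mol): Mg 1451, O 3388, Si 1577, Na 4562.
Overall IE_2 order: Mg < Si < O < Na.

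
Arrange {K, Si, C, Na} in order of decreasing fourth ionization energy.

Na > C > K > Si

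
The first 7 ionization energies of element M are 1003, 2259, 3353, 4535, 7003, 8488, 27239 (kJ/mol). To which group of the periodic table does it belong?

Group 16

Look for the largest jump between consecutive ionization energies: IE7/IE6 ≈ 3.2, far larger than any earlier ratio.
That jump marks the point where a core electron is being removed. So the atom has 6 valence electrons.
A main-group element with 6 valence electrons is in group 16.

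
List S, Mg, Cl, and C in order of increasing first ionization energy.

Mg < S < C < Cl

IE₁ increases left→right with effective nuclear charge and decreases top→bottom as the valence shell moves farther out.
Neither a single period nor a single group — weigh both effects.
S > Mg: both are in period 3; the period trend gives S the larger value.
C > S: the two effects oppose for this pair; the down-group effect wins (1086 vs 1000 kJ/mol).
Cl > C: the two effects oppose for this pair; the across-period effect wins (1251 vs 1086 kJ/mol).
Tabulated first ionization energy (kJ/mol): C 1086, Mg 738, S 1000, Cl 1251.
So from lowest to highest: Mg < S < C < Cl.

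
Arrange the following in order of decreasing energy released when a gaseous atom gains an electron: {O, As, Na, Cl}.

O is in period 2, group 16; Na is in period 3, group 1; Cl is in period 3, group 17; As is in period 4, group 15.
Atoms with high Z_eff and room in the valence shell (especially the halogens) have the most exothermic electron affinities.
These span different periods and groups, so the two trends combine.
As > Na: period and group pull opposite ways; the across-period shift dominates (78 vs 53 kJ/mol).
O > As: both effects reinforce here, so O is clearly the higher of the two.
Cl > O: period and group pull opposite ways; the across-period shift dominates (349 vs 141 kJ/mol).
Tabulated electron affinity (kJ/mol): O 141, Na 53, Cl 349, As 78.
So from highest to lowest: Cl > O > As > Na.

Cl > O > As > Na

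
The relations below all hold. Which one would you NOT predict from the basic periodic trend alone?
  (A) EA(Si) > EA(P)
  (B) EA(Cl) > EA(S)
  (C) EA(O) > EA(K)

(A)

The general trend: electron affinity increases across a period and decreases down a group.
(A) Si (period 3, group 14) vs P (period 3, group 15): the stated order contradicts the simple trend.
(B) Cl (period 3, group 17) vs S (period 3, group 16): the stated order agrees with the simple trend.
(C) O (period 2, group 16) vs K (period 4, group 1): the stated order agrees with the simple trend.
The exception is (A): adding an electron to P's half-filled 3p³ is unfavourable, so Si (3p²) has the more exothermic EA.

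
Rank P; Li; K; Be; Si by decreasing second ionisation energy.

Li, K, P, Be, Si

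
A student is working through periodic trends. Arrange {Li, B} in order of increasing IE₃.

Consider each +2 ion: Li²⁺ is already 1 electron into the core; B²⁺ still has 1 valence electron.
Breaking into a closed-shell core is much more expensive than removing a leftover valence electron — Li has the largest IE_3 here.
The numbers (kJ/mol): Li 11815, B 3660.
So the third ionization energies run B < Li.

B < Li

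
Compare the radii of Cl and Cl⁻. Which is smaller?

Forming Cl⁻ adds 1 electron to Cl. More electron–electron repulsion in the same shell, with unchanged nuclear charge, lets the cloud expand.
An anion is larger than its parent atom: Cl⁻ > Cl.

Cl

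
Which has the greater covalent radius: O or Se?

Se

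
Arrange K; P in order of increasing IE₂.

P, K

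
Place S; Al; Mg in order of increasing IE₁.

Al < Mg < S

IE₁ increases left→right with effective nuclear charge and decreases top→bottom as the valence shell moves farther out.
All lie in period 3; the across-period trend (first ionization energy increases left to right) applies, with the exception below.
Note the exception: Mg has a higher first ionization energy than Al, contrary to the simple trend — Al's single 3p electron is easier to remove than one from Mg's filled 3s².
Tabulated first ionization energy (kJ/mol): Mg 738, Al 578, S 1000.
So from lowest to highest: Al < Mg < S.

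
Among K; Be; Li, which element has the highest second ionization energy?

Li

After 1 electron has been removed, what remains? K⁺ is the bare [Ar] core; Be⁺ still has 1 valence electron; Li⁺ is the bare [He] core.
Breaking into a closed-shell core is much more expensive than removing a leftover valence electron — K and Li have the largest IE_2 here.
The numbers (kJ/mol): K 3052, Be 1757, Li 7298.
Hence IE_2: Be < K < Li.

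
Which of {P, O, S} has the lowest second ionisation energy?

IE_2 is the cost of taking one more electron from the +1 cation: P⁺ still has 4 valence electrons; O⁺ still has 5 valence electrons; S⁺ still has 5 valence electrons.
All are still removing valence electrons, so compare the +1 ions as you would atoms: IE_2 generally rises across a period (higher Z_eff) and falls down a group (larger shell), subject to the usual subshell exceptions.
Valence configurations: P⁺ [Ne]3s²3p², O⁺ [He]2s²2p³, S⁺ [Ne]3s²3p³.
The numbers (kJ/mol): P 1907, O 3388, S 2252.
Overall IE_2 order: P < S < O.

P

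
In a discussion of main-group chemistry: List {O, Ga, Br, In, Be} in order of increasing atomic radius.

Across a period the added protons contract the valence shell; down a group each new principal shell makes the atom larger.
Here both period and group differ, so the two effects have to be weighed against each other.
Be > O: both are in period 2; the period trend gives Be the larger value.
Br > Be: period and group pull opposite ways; the down-group shift dominates (114 vs 102 pm).
Ga > Br: both are in period 4; the period trend gives Ga the larger value.
In > Ga: they share group 13; the group trend gives In the larger value.
Tabulated atomic radius (pm): Be 102, O 63, Ga 124, Br 114, In 142.
So from smallest to largest: O < Be < Br < Ga < In.

O < Be < Br < Ga < In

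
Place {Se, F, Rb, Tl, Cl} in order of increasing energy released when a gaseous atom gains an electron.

Tl < Rb < Se < F < Cl

F is in period 2, group 17; Cl is in period 3, group 17; Se is in period 4, group 16; Rb is in period 5, group 1; Tl is in period 6, group 13.
EA tends to increase across a period and decrease down a group, though the pattern is less regular than for IE or radius.
Neither a single period nor a single group — weigh both effects.
Rb > Tl: the two effects oppose for this pair; the down-group effect wins (47 vs 19 kJ/mol).
Se > Rb: relative to Rb, both the across-period and down-group shifts push Se's electron affinity up.
F > Se: both effects reinforce here, so F is clearly the higher of the two.
Cl > F: this pair runs against the simple trend — see the exception note.
Note the exception: Cl has a higher electron affinity than F, contrary to the simple trend — F's small 2p subshell makes the incoming electron feel strong e⁻–e⁻ repulsion, so Cl actually releases more energy on gaining an electron.
Tabulated electron affinity (kJ/mol): F 328, Cl 349, Se 195, Rb 47, Tl 19.
So from lowest to highest: Tl < Rb < Se < F < Cl.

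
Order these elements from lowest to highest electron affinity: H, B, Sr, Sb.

H is in period 1, group 1; B is in period 2, group 13; Sr is in period 5, group 2; Sb is in period 5, group 15.
Adding an electron releases more energy for atoms nearer the top right (short of the noble gases).
These span different periods and groups, so the two trends combine.
B > Sr: relative to Sr, both the across-period and down-group shifts push B's electron affinity up.
H > B: period and group pull opposite ways; the down-group shift dominates (73 vs 27 kJ/mol).
Sb > H: the two effects oppose for this pair; the across-period effect wins (103 vs 73 kJ/mol).
Approximate values (kJ/mol): H 73, B 27, Sr 5, Sb 103.
So from lowest to highest: Sr < B < H < Sb.

Sr, B, H, Sb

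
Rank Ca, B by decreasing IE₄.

B > Ca

The fourth ionization energy removes an electron from the +3 ion. For each element: Ca³⁺ is already 1 electron into the core; B³⁺ is the bare [He] core.
All of these are removing an electron from a noble-gas core or deeper; the smaller core (lower principal quantum number) is held far more tightly, and within a period the higher nuclear charge binds the same core more tightly.
Tabulated IE_4 (kJ/mol): Ca 6491, B 25026.
Overall IE_4 order: Ca < B.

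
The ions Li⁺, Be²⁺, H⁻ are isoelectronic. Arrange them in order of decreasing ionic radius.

All of these have 2 electrons, so size is governed by nuclear charge alone: the more protons, the stronger the pull on the same electron cloud, and the smaller the ion.
Nuclear charges: Be²⁺ (Z=4), Li⁺ (Z=3), H⁻ (Z=1).
Largest to smallest: H⁻ > Li⁺ > Be²⁺.

H⁻ > Li⁺ > Be²⁺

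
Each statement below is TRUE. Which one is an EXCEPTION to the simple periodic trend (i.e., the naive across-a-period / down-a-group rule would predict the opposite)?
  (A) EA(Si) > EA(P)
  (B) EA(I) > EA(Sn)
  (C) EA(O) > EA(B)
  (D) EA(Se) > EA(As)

The general trend: electron affinity increases across a period and decreases down a group.
(A) Si (period 3, group 14) vs P (period 3, group 15): the stated order contradicts the simple trend.
(B) I (period 5, group 17) vs Sn (period 5, group 14): the stated order agrees with the simple trend.
(C) O (period 2, group 16) vs B (period 2, group 13): the stated order agrees with the simple trend.
(D) Se (period 4, group 16) vs As (period 4, group 15): the stated order agrees with the simple trend.
The exception is (A): adding an electron to P's half-filled 3p³ is unfavourable, so Si (3p²) has the more exothermic EA.

(A)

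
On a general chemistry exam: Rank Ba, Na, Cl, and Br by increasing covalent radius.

Na is in period 3, group 1; Cl is in period 3, group 17; Br is in period 4, group 17; Ba is in period 6, group 2.
Atomic radius shrinks across a period as nuclear charge pulls the same shell inward, and grows down a group as new shells are added.
Here both period and group differ, so the two effects have to be weighed against each other.
Br > Cl: they share group 17; the group trend gives Br the larger value.
Na > Br: the two effects oppose for this pair; the across-period effect wins (155 vs 114 pm).
Ba > Na: the two effects oppose for this pair; the down-group effect wins (196 vs 155 pm).
Tabulated atomic radius (pm): Na 155, Cl 99, Br 114, Ba 196.
So from smallest to largest: Cl < Br < Na < Ba.

Cl < Br < Na < Ba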